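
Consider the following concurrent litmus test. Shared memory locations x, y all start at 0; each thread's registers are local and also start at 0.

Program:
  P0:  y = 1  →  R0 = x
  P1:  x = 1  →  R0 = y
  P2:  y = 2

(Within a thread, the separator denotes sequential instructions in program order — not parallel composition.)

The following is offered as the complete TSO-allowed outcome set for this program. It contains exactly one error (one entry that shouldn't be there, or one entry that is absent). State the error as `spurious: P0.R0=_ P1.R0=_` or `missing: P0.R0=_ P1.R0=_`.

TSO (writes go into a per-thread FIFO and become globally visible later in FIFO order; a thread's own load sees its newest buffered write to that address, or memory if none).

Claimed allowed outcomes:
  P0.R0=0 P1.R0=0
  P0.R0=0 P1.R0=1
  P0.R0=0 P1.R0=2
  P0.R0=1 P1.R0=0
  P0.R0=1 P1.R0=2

missing: P0.R0=1 P1.R0=1

outcome vector order: (P0.R0,P1.R0)
TSO: 6 outcomes — {00, 01, 02, 10, 11, 12}
TSO∖claimed = {11}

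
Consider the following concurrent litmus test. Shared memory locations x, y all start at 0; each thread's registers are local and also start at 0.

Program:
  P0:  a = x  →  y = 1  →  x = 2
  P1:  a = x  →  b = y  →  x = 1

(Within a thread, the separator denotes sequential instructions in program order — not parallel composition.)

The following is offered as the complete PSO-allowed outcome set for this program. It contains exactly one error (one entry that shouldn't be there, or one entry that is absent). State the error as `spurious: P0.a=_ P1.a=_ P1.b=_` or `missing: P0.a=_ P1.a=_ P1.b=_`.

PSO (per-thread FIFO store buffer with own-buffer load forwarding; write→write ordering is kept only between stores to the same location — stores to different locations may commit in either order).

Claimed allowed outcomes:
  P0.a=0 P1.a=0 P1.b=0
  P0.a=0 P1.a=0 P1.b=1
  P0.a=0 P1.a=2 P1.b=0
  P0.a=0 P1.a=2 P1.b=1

missing: P0.a=1 P1.a=0 P1.b=0

outcome vector order: (P0.a,P1.a,P1.b)
under PSO → 0/0/0, 0/0/1, 0/2/0, 0/2/1, 1/0/0
PSO∖claimed = {1/0/0}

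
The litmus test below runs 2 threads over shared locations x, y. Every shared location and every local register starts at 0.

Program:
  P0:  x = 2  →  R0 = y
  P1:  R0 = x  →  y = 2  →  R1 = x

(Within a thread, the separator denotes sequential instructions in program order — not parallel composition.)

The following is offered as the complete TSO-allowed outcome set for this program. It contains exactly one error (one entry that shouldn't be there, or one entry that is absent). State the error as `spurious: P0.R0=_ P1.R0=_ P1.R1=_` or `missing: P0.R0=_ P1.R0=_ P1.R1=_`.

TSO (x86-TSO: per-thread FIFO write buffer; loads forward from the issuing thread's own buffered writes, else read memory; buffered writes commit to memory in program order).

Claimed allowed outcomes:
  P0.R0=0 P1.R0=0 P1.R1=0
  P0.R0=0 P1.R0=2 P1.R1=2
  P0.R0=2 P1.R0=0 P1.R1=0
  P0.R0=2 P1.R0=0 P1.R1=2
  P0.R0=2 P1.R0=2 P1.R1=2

outcome vector order: (P0.R0,P1.R0,P1.R1)
[TSO] allowed = {<0 0 0> <0 0 2> <0 2 2> <2 0 0> <2 0 2> <2 2 2>}
TSO∖claimed = {<0 0 2>}

missing: P0.R0=0 P1.R0=0 P1.R1=2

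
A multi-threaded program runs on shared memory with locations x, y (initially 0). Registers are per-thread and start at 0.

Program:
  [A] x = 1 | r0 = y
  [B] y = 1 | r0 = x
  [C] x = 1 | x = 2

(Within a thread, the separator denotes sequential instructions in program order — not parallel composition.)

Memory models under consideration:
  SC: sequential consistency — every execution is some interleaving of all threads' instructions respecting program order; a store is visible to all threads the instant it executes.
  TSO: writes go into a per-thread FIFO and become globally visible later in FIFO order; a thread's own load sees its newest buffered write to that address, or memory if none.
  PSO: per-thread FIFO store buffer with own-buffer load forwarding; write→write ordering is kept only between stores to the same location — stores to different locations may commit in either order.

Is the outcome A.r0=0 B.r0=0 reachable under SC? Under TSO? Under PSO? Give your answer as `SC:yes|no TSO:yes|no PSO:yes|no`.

outcome vector order: (A.r0,B.r0)
SC: 5 outcomes — {(0,1); (0,2); (1,0); (1,1); (1,2)}
TSO: 6 outcomes — {(0,0); (0,1); (0,2); (1,0); (1,1); (1,2)}
PSO: 6 outcomes — {(0,0); (0,1); (0,2); (1,0); (1,1); (1,2)}
target (0,0) ∈ {TSO,PSO}

SC:no TSO:yes PSO:yes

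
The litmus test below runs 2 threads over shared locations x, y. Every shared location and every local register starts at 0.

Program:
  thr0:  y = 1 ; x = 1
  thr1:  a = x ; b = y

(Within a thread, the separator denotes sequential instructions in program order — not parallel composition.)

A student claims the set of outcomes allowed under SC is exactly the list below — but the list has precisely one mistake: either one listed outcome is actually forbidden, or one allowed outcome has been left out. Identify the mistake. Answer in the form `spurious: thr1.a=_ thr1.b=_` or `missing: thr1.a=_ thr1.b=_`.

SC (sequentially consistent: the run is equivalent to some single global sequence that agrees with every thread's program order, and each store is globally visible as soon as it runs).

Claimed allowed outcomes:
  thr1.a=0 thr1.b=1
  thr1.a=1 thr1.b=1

missing: thr1.a=0 thr1.b=0

outcome vector order: (thr1.a,thr1.b)
under SC → <0 0> <0 1> <1 1>
SC∖claimed = {<0 0>}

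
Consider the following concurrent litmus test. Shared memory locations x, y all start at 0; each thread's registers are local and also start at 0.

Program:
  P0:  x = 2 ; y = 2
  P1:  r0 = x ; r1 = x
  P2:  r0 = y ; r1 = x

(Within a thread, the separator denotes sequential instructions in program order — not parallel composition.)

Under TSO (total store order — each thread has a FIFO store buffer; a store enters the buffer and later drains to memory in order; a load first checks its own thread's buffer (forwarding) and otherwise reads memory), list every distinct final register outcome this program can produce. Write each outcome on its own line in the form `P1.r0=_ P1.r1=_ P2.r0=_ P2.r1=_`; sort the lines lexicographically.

P1.r0=0 P1.r1=0 P2.r0=0 P2.r1=0
P1.r0=0 P1.r1=0 P2.r0=0 P2.r1=2
P1.r0=0 P1.r1=0 P2.r0=2 P2.r1=2
P1.r0=0 P1.r1=2 P2.r0=0 P2.r1=0
P1.r0=0 P1.r1=2 P2.r0=0 P2.r1=2
P1.r0=0 P1.r1=2 P2.r0=2 P2.r1=2
P1.r0=2 P1.r1=2 P2.r0=0 P2.r1=0
P1.r0=2 P1.r1=2 P2.r0=0 P2.r1=2
P1.r0=2 P1.r1=2 P2.r0=2 P2.r1=2

outcome vector order: (P1.r0,P1.r1,P2.r0,P2.r1)
|TSO outcomes| = 9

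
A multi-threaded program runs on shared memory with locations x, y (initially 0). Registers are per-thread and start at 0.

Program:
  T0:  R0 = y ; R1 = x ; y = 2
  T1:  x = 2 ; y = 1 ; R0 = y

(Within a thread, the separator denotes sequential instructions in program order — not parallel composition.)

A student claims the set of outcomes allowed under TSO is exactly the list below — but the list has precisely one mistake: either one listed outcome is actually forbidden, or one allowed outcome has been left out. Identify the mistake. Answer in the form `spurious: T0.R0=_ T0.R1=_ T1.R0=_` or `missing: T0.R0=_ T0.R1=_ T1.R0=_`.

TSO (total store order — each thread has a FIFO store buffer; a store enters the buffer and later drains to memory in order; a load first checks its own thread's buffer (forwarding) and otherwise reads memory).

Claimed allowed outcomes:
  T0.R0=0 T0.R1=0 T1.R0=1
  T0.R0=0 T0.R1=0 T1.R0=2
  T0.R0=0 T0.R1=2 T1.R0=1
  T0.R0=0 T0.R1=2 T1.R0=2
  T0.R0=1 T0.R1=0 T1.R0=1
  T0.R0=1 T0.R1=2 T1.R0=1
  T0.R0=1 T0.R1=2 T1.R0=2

spurious: T0.R0=1 T0.R1=0 T1.R0=1

outcome vector order: (T0.R0,T0.R1,T1.R0)
TSO (6): 001; 002; 021; 022; 121; 122
claimed∖TSO = {101}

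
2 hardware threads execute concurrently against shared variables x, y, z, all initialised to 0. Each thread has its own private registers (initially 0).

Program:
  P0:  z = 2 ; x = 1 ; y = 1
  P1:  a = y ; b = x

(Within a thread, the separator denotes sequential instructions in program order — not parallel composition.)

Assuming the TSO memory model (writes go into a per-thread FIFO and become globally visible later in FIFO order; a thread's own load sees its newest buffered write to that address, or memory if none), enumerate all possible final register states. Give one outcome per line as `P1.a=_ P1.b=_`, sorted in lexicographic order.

outcome vector order: (P1.a,P1.b)
|TSO outcomes| = 3

P1.a=0 P1.b=0
P1.a=0 P1.b=1
P1.a=1 P1.b=1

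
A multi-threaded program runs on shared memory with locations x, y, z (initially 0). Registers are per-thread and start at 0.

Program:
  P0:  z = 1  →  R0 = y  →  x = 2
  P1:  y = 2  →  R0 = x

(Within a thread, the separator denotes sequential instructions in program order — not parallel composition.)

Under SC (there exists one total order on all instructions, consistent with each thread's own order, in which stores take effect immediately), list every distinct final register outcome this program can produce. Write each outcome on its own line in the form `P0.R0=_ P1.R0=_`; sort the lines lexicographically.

P0.R0=0 P1.R0=0
P0.R0=0 P1.R0=2
P0.R0=2 P1.R0=0
P0.R0=2 P1.R0=2

outcome vector order: (P0.R0,P1.R0)
|SC outcomes| = 4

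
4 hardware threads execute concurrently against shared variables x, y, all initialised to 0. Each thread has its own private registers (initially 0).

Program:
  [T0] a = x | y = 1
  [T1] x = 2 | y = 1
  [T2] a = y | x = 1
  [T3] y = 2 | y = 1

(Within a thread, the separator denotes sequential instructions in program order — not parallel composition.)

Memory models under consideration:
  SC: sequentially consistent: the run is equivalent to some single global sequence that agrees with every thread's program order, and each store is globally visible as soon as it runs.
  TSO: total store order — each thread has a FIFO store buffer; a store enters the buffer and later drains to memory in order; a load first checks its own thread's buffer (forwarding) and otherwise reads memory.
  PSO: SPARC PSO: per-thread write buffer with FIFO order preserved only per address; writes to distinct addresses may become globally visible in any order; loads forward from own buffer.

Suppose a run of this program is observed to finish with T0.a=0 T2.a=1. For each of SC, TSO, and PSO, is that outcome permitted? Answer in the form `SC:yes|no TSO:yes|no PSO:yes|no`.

outcome vector order: (T0.a,T2.a)
under SC → <0 0>, <0 1>, <0 2>, <1 0>, <1 1>, <1 2>, <2 0>, <2 1>, <2 2>
under TSO → <0 0>, <0 1>, <0 2>, <1 0>, <1 1>, <1 2>, <2 0>, <2 1>, <2 2>
under PSO → <0 0>, <0 1>, <0 2>, <1 0>, <1 1>, <1 2>, <2 0>, <2 1>, <2 2>
target <0 1> ∈ {SC,TSO,PSO}

SC:yes TSO:yes PSO:yes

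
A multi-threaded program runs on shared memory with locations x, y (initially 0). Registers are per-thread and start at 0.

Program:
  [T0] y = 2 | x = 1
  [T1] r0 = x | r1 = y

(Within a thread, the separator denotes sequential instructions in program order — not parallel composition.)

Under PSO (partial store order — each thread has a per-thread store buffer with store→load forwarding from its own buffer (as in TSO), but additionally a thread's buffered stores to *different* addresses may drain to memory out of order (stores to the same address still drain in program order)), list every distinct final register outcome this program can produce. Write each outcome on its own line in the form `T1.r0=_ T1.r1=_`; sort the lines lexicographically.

outcome vector order: (T1.r0,T1.r1)
|PSO outcomes| = 4

T1.r0=0 T1.r1=0
T1.r0=0 T1.r1=2
T1.r0=1 T1.r1=0
T1.r0=1 T1.r1=2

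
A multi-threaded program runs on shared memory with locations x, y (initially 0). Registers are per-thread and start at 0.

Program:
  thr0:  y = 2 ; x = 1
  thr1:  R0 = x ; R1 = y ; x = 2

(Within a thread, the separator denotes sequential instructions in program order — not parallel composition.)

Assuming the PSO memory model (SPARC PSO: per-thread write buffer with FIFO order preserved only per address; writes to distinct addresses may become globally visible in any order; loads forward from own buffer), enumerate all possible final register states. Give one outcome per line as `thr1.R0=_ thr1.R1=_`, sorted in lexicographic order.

outcome vector order: (thr1.R0,thr1.R1)
|PSO outcomes| = 4

thr1.R0=0 thr1.R1=0
thr1.R0=0 thr1.R1=2
thr1.R0=1 thr1.R1=0
thr1.R0=1 thr1.R1=2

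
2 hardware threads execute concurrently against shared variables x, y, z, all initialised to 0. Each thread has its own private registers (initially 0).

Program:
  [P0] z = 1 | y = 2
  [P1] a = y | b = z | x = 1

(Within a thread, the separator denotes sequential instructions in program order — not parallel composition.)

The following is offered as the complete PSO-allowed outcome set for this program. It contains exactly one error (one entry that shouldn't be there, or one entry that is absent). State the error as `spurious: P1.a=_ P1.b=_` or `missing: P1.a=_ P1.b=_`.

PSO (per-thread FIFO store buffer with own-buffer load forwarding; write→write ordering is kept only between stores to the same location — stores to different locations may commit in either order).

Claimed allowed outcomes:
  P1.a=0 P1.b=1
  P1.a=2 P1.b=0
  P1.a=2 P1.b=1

outcome vector order: (P1.a,P1.b)
under PSO → (0,0) (0,1) (2,0) (2,1)
PSO∖claimed = {(0,0)}

missing: P1.a=0 P1.b=0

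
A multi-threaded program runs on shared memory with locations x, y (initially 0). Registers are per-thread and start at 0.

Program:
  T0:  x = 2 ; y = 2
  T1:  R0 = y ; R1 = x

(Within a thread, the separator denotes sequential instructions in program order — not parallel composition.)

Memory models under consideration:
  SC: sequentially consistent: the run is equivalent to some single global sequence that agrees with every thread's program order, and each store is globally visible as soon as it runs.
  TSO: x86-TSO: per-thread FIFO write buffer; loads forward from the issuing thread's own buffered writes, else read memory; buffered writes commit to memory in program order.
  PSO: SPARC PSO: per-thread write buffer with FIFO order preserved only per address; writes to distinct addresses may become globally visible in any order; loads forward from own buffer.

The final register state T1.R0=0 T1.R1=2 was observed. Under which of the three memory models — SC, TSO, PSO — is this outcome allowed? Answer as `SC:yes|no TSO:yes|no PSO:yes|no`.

SC:yes TSO:yes PSO:yes

outcome vector order: (T1.R0,T1.R1)
under SC → (0,0), (0,2), (2,2)
under TSO → (0,0), (0,2), (2,2)
under PSO → (0,0), (0,2), (2,0), (2,2)
target (0,2) ∈ {SC,TSO,PSO}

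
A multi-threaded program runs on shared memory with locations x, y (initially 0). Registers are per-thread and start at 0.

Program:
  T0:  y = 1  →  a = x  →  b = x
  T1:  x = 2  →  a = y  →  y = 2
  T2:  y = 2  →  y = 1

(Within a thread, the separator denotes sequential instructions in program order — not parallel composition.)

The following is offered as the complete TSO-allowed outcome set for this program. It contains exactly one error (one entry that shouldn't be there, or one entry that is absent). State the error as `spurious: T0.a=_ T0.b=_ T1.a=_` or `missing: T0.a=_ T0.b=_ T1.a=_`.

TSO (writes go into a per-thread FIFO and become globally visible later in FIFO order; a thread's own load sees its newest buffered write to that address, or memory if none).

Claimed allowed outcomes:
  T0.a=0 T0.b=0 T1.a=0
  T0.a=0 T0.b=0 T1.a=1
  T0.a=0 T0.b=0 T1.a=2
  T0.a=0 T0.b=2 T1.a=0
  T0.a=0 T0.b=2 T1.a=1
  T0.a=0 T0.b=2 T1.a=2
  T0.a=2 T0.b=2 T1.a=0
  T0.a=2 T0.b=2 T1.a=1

outcome vector order: (T0.a,T0.b,T1.a)
TSO (9): (0,0,0); (0,0,1); (0,0,2); (0,2,0); (0,2,1); (0,2,2); (2,2,0); (2,2,1); (2,2,2)
TSO∖claimed = {(2,2,2)}

missing: T0.a=2 T0.b=2 T1.a=2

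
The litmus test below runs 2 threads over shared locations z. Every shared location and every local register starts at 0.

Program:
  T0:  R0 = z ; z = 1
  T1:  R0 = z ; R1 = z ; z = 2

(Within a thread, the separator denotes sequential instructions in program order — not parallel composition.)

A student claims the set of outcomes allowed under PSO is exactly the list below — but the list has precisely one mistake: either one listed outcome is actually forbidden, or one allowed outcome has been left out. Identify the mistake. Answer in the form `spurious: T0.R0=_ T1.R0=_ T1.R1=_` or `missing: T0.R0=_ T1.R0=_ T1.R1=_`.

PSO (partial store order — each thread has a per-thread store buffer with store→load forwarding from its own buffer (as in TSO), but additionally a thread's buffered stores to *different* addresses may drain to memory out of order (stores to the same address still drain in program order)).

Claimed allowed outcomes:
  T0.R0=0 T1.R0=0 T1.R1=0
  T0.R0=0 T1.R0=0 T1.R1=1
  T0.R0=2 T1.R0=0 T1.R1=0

missing: T0.R0=0 T1.R0=1 T1.R1=1

outcome vector order: (T0.R0,T1.R0,T1.R1)
[PSO] allowed = {(0,0,0) (0,0,1) (0,1,1) (2,0,0)}
PSO∖claimed = {(0,1,1)}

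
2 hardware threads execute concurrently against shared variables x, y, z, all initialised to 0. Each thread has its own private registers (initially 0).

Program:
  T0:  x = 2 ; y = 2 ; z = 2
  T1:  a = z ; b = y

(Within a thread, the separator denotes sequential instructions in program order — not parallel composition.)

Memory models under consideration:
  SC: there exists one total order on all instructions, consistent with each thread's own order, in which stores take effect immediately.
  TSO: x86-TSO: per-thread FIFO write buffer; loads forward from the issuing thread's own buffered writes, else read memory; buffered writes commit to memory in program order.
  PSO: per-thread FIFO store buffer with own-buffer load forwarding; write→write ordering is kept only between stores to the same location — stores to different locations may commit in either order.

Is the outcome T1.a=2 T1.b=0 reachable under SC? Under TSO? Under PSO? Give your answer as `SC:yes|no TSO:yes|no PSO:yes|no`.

SC:no TSO:no PSO:yes

outcome vector order: (T1.a,T1.b)
SC (3): 00 02 22
TSO (3): 00 02 22
PSO (4): 00 02 20 22
target 20 ∈ {PSO}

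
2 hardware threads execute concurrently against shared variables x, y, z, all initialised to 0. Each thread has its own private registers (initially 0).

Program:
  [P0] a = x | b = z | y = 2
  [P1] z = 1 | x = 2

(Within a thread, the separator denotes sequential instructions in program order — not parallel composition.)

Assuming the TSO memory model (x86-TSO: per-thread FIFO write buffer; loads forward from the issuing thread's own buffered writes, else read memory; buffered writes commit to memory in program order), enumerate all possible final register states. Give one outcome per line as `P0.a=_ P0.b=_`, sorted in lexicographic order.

outcome vector order: (P0.a,P0.b)
|TSO outcomes| = 3

P0.a=0 P0.b=0
P0.a=0 P0.b=1
P0.a=2 P0.b=1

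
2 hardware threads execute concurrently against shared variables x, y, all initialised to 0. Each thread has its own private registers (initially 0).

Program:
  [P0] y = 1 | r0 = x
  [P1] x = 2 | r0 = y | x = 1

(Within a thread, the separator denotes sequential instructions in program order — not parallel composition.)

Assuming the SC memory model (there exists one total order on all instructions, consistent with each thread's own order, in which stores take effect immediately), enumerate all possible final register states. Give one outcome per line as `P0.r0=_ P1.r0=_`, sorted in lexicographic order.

P0.r0=0 P1.r0=1
P0.r0=1 P1.r0=0
P0.r0=1 P1.r0=1
P0.r0=2 P1.r0=0
P0.r0=2 P1.r0=1

outcome vector order: (P0.r0,P1.r0)
|SC outcomes| = 5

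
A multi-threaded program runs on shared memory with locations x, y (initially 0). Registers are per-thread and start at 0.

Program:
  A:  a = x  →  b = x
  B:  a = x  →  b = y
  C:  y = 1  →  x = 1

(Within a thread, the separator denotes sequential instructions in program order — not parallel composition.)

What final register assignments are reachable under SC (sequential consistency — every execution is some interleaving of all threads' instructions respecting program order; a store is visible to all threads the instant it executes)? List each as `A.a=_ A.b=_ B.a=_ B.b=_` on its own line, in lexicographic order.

A.a=0 A.b=0 B.a=0 B.b=0
A.a=0 A.b=0 B.a=0 B.b=1
A.a=0 A.b=0 B.a=1 B.b=1
A.a=0 A.b=1 B.a=0 B.b=0
A.a=0 A.b=1 B.a=0 B.b=1
A.a=0 A.b=1 B.a=1 B.b=1
A.a=1 A.b=1 B.a=0 B.b=0
A.a=1 A.b=1 B.a=0 B.b=1
A.a=1 A.b=1 B.a=1 B.b=1

outcome vector order: (A.a,A.b,B.a,B.b)
|SC outcomes| = 9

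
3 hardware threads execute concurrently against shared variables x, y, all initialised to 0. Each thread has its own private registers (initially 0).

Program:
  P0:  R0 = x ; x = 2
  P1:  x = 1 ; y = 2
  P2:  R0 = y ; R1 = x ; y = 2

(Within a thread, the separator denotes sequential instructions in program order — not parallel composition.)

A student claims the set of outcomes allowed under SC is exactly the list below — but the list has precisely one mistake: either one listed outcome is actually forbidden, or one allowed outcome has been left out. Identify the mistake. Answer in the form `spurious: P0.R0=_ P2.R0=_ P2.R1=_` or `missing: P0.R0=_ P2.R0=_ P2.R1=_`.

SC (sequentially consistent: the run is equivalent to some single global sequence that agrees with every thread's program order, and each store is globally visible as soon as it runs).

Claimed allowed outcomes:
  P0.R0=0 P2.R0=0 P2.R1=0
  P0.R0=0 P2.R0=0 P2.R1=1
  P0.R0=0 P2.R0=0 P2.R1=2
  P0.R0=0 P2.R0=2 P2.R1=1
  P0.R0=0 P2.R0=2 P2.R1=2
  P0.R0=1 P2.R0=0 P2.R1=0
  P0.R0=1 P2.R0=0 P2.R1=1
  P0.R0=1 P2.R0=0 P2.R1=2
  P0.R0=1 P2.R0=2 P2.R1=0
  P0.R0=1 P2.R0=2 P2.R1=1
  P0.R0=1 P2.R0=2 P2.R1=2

outcome vector order: (P0.R0,P2.R0,P2.R1)
SC (10): (0,0,0) (0,0,1) (0,0,2) (0,2,1) (0,2,2) (1,0,0) (1,0,1) (1,0,2) (1,2,1) (1,2,2)
claimed∖SC = {(1,2,0)}

spurious: P0.R0=1 P2.R0=2 P2.R1=0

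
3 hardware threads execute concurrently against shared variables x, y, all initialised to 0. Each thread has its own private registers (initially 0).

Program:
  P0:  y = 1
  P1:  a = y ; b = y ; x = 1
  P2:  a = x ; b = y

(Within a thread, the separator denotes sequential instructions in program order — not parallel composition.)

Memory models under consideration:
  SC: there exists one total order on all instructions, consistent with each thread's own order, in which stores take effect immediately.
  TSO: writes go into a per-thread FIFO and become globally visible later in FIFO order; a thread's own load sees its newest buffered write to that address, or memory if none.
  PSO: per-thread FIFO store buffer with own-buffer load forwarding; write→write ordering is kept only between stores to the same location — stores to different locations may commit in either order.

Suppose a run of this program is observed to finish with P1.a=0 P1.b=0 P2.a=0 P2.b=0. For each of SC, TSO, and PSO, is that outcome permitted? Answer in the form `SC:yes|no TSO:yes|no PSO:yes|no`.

SC:yes TSO:yes PSO:yes

outcome vector order: (P1.a,P1.b,P2.a,P2.b)
SC (10): 0/0/0/0, 0/0/0/1, 0/0/1/0, 0/0/1/1, 0/1/0/0, 0/1/0/1, 0/1/1/1, 1/1/0/0, 1/1/0/1, 1/1/1/1
TSO (10): 0/0/0/0, 0/0/0/1, 0/0/1/0, 0/0/1/1, 0/1/0/0, 0/1/0/1, 0/1/1/1, 1/1/0/0, 1/1/0/1, 1/1/1/1
PSO (10): 0/0/0/0, 0/0/0/1, 0/0/1/0, 0/0/1/1, 0/1/0/0, 0/1/0/1, 0/1/1/1, 1/1/0/0, 1/1/0/1, 1/1/1/1
target 0/0/0/0 ∈ {SC,TSO,PSO}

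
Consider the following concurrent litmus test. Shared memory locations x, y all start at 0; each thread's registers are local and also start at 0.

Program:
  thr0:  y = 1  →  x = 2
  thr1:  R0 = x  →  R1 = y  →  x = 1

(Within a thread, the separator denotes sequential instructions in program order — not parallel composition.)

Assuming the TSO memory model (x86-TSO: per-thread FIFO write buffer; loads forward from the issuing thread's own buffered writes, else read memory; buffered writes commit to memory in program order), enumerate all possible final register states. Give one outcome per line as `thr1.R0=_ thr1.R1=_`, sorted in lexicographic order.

outcome vector order: (thr1.R0,thr1.R1)
|TSO outcomes| = 3

thr1.R0=0 thr1.R1=0
thr1.R0=0 thr1.R1=1
thr1.R0=2 thr1.R1=1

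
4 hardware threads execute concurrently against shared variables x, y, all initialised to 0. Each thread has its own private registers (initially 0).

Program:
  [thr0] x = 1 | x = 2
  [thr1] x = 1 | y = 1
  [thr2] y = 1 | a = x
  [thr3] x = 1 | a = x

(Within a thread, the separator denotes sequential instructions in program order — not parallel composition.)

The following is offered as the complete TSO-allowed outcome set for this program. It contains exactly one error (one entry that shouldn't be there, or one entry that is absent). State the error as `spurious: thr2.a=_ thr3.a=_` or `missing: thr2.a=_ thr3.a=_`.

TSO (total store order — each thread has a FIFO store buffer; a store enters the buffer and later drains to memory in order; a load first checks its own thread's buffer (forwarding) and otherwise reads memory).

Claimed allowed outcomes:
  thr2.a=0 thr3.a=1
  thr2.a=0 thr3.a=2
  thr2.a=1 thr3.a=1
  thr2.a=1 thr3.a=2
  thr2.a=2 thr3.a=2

outcome vector order: (thr2.a,thr3.a)
TSO (6): <0 1>, <0 2>, <1 1>, <1 2>, <2 1>, <2 2>
TSO∖claimed = {<2 1>}

missing: thr2.a=2 thr3.a=1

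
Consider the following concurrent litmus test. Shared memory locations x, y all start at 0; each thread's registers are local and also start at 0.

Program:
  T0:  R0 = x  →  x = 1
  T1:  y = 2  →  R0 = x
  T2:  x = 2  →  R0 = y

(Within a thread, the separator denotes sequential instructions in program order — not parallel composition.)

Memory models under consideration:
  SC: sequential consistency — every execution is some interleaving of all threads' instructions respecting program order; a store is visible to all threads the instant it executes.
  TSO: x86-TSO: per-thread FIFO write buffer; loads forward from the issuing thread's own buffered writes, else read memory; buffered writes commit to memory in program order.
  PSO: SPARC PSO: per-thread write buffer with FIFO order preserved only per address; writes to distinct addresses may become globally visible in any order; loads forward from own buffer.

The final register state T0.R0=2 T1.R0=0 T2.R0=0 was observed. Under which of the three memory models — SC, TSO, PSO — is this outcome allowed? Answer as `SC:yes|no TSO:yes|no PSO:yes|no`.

outcome vector order: (T0.R0,T1.R0,T2.R0)
SC: 10 outcomes — {<0 0 2>; <0 1 0>; <0 1 2>; <0 2 0>; <0 2 2>; <2 0 2>; <2 1 0>; <2 1 2>; <2 2 0>; <2 2 2>}
TSO: 12 outcomes — {<0 0 0>; <0 0 2>; <0 1 0>; <0 1 2>; <0 2 0>; <0 2 2>; <2 0 0>; <2 0 2>; <2 1 0>; <2 1 2>; <2 2 0>; <2 2 2>}
PSO: 12 outcomes — {<0 0 0>; <0 0 2>; <0 1 0>; <0 1 2>; <0 2 0>; <0 2 2>; <2 0 0>; <2 0 2>; <2 1 0>; <2 1 2>; <2 2 0>; <2 2 2>}
target <2 0 0> ∈ {TSO,PSO}

SC:no TSO:yes PSO:yes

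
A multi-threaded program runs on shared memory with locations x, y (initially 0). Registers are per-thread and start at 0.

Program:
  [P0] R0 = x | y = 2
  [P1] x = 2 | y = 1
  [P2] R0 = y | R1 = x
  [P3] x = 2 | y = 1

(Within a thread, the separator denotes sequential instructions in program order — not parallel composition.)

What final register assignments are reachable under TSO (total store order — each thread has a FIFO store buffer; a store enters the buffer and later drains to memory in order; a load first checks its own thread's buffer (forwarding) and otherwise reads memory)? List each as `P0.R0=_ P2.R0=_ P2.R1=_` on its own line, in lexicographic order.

outcome vector order: (P0.R0,P2.R0,P2.R1)
|TSO outcomes| = 9

P0.R0=0 P2.R0=0 P2.R1=0
P0.R0=0 P2.R0=0 P2.R1=2
P0.R0=0 P2.R0=1 P2.R1=2
P0.R0=0 P2.R0=2 P2.R1=0
P0.R0=0 P2.R0=2 P2.R1=2
P0.R0=2 P2.R0=0 P2.R1=0
P0.R0=2 P2.R0=0 P2.R1=2
P0.R0=2 P2.R0=1 P2.R1=2
P0.R0=2 P2.R0=2 P2.R1=2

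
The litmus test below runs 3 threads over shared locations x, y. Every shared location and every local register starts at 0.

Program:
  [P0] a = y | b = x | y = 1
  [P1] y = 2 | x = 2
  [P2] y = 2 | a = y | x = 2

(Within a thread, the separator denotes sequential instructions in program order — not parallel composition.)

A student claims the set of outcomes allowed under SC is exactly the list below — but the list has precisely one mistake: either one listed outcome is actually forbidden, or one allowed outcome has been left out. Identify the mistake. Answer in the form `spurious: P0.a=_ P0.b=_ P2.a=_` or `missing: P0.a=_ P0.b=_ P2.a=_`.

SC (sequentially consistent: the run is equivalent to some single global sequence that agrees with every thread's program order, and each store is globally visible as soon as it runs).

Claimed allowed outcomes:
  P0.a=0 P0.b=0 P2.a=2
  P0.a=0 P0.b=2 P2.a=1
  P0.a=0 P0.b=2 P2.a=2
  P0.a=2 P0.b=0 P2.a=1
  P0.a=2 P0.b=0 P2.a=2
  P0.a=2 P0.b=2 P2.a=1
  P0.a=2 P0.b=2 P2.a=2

outcome vector order: (P0.a,P0.b,P2.a)
under SC → 0/0/1; 0/0/2; 0/2/1; 0/2/2; 2/0/1; 2/0/2; 2/2/1; 2/2/2
SC∖claimed = {0/0/1}

missing: P0.a=0 P0.b=0 P2.a=1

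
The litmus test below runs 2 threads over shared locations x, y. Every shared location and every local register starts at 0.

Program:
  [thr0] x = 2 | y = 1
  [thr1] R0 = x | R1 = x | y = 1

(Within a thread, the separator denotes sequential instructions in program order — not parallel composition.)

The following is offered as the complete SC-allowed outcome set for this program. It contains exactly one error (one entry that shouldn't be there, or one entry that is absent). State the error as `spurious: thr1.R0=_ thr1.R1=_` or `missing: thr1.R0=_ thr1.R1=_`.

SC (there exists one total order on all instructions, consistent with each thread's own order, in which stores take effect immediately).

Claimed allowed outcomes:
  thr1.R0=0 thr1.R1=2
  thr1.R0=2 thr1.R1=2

outcome vector order: (thr1.R0,thr1.R1)
[SC] allowed = {0/0, 0/2, 2/2}
SC∖claimed = {0/0}

missing: thr1.R0=0 thr1.R1=0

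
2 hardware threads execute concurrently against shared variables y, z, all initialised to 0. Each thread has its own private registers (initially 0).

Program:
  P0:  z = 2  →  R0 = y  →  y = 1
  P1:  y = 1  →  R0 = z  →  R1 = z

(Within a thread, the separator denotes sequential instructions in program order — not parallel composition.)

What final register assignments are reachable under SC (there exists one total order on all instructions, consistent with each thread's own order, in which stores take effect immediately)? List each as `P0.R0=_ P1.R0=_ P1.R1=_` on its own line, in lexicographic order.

outcome vector order: (P0.R0,P1.R0,P1.R1)
|SC outcomes| = 4

P0.R0=0 P1.R0=2 P1.R1=2
P0.R0=1 P1.R0=0 P1.R1=0
P0.R0=1 P1.R0=0 P1.R1=2
P0.R0=1 P1.R0=2 P1.R1=2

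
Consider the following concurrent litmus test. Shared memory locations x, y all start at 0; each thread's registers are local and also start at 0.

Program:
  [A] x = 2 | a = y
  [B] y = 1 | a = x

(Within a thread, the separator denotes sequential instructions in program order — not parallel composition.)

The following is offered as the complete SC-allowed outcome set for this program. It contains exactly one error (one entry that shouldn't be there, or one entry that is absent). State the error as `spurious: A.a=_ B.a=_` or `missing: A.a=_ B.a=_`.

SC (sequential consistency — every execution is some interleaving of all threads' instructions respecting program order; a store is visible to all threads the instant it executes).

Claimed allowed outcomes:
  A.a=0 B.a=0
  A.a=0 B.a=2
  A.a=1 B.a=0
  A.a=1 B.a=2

spurious: A.a=0 B.a=0

outcome vector order: (A.a,B.a)
SC: 3 outcomes — {0/2, 1/0, 1/2}
claimed∖SC = {0/0}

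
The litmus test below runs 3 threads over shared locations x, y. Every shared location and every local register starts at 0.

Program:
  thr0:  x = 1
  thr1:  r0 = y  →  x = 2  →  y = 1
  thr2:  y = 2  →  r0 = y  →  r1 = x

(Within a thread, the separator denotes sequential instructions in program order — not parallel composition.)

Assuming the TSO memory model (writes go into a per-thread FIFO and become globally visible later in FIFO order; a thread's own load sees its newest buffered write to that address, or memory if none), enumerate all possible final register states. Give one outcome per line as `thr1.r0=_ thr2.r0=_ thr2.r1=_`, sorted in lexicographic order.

thr1.r0=0 thr2.r0=1 thr2.r1=1
thr1.r0=0 thr2.r0=1 thr2.r1=2
thr1.r0=0 thr2.r0=2 thr2.r1=0
thr1.r0=0 thr2.r0=2 thr2.r1=1
thr1.r0=0 thr2.r0=2 thr2.r1=2
thr1.r0=2 thr2.r0=1 thr2.r1=1
thr1.r0=2 thr2.r0=1 thr2.r1=2
thr1.r0=2 thr2.r0=2 thr2.r1=0
thr1.r0=2 thr2.r0=2 thr2.r1=1
thr1.r0=2 thr2.r0=2 thr2.r1=2

outcome vector order: (thr1.r0,thr2.r0,thr2.r1)
|TSO outcomes| = 10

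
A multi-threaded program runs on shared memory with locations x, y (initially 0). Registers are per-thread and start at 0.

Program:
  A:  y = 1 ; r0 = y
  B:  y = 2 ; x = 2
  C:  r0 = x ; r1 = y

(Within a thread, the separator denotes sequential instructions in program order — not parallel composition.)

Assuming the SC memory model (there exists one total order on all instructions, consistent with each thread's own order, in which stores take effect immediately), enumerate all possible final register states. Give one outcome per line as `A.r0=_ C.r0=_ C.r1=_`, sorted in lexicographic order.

outcome vector order: (A.r0,C.r0,C.r1)
|SC outcomes| = 9

A.r0=1 C.r0=0 C.r1=0
A.r0=1 C.r0=0 C.r1=1
A.r0=1 C.r0=0 C.r1=2
A.r0=1 C.r0=2 C.r1=1
A.r0=1 C.r0=2 C.r1=2
A.r0=2 C.r0=0 C.r1=0
A.r0=2 C.r0=0 C.r1=1
A.r0=2 C.r0=0 C.r1=2
A.r0=2 C.r0=2 C.r1=2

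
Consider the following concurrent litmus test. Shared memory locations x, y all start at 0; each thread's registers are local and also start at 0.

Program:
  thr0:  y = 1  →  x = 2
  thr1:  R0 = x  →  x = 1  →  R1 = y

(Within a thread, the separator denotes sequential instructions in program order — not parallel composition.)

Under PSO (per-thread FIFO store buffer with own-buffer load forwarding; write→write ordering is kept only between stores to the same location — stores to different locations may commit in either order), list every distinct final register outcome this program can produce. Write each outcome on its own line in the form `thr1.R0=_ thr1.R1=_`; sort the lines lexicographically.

thr1.R0=0 thr1.R1=0
thr1.R0=0 thr1.R1=1
thr1.R0=2 thr1.R1=0
thr1.R0=2 thr1.R1=1

outcome vector order: (thr1.R0,thr1.R1)
|PSO outcomes| = 4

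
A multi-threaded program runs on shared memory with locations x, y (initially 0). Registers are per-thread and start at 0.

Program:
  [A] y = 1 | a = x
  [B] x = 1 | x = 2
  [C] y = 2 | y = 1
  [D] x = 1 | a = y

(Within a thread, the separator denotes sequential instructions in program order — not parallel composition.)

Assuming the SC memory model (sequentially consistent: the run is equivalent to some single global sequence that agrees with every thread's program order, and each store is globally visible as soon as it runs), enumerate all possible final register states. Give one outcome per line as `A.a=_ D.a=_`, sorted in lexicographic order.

outcome vector order: (A.a,D.a)
|SC outcomes| = 8

A.a=0 D.a=1
A.a=0 D.a=2
A.a=1 D.a=0
A.a=1 D.a=1
A.a=1 D.a=2
A.a=2 D.a=0
A.a=2 D.a=1
A.a=2 D.a=2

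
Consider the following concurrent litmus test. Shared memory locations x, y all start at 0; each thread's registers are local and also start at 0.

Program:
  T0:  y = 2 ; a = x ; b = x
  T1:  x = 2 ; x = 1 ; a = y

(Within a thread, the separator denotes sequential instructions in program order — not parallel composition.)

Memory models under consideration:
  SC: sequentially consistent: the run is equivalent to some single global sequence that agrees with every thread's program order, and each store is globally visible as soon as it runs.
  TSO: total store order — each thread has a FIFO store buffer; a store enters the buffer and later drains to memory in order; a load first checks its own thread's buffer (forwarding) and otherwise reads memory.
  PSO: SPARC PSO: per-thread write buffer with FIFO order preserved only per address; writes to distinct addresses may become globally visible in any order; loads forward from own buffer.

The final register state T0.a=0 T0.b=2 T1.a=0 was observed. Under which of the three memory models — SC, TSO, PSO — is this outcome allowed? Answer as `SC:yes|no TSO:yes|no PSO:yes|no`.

outcome vector order: (T0.a,T0.b,T1.a)
SC: 7 outcomes — {<0 0 2> <0 1 2> <0 2 2> <1 1 0> <1 1 2> <2 1 2> <2 2 2>}
TSO: 12 outcomes — {<0 0 0> <0 0 2> <0 1 0> <0 1 2> <0 2 0> <0 2 2> <1 1 0> <1 1 2> <2 1 0> <2 1 2> <2 2 0> <2 2 2>}
PSO: 12 outcomes — {<0 0 0> <0 0 2> <0 1 0> <0 1 2> <0 2 0> <0 2 2> <1 1 0> <1 1 2> <2 1 0> <2 1 2> <2 2 0> <2 2 2>}
target <0 2 0> ∈ {TSO,PSO}

SC:no TSO:yes PSO:yes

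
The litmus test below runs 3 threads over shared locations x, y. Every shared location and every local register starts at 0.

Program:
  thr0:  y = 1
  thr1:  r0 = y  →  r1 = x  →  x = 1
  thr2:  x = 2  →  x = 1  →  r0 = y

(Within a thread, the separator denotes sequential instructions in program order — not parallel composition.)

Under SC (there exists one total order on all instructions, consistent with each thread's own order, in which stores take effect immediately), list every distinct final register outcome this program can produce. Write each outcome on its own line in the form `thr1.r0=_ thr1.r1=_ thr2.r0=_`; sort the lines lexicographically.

outcome vector order: (thr1.r0,thr1.r1,thr2.r0)
|SC outcomes| = 10

thr1.r0=0 thr1.r1=0 thr2.r0=0
thr1.r0=0 thr1.r1=0 thr2.r0=1
thr1.r0=0 thr1.r1=1 thr2.r0=0
thr1.r0=0 thr1.r1=1 thr2.r0=1
thr1.r0=0 thr1.r1=2 thr2.r0=0
thr1.r0=0 thr1.r1=2 thr2.r0=1
thr1.r0=1 thr1.r1=0 thr2.r0=1
thr1.r0=1 thr1.r1=1 thr2.r0=0
thr1.r0=1 thr1.r1=1 thr2.r0=1
thr1.r0=1 thr1.r1=2 thr2.r0=1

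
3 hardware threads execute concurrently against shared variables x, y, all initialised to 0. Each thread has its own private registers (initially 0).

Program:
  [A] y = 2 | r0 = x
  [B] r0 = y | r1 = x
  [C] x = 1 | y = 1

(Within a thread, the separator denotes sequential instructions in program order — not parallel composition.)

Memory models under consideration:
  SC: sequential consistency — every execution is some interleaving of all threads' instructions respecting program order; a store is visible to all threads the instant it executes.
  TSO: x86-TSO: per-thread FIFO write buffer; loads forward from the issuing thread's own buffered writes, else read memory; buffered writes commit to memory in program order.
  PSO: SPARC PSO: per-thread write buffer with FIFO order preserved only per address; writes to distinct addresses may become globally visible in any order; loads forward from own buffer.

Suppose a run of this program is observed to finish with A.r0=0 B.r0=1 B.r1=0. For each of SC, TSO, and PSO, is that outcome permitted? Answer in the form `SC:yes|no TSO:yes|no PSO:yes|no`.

SC:no TSO:no PSO:yes

outcome vector order: (A.r0,B.r0,B.r1)
[SC] allowed = {000, 001, 011, 020, 021, 100, 101, 111, 120, 121}
[TSO] allowed = {000, 001, 011, 020, 021, 100, 101, 111, 120, 121}
[PSO] allowed = {000, 001, 010, 011, 020, 021, 100, 101, 110, 111, 120, 121}
target 010 ∈ {PSO}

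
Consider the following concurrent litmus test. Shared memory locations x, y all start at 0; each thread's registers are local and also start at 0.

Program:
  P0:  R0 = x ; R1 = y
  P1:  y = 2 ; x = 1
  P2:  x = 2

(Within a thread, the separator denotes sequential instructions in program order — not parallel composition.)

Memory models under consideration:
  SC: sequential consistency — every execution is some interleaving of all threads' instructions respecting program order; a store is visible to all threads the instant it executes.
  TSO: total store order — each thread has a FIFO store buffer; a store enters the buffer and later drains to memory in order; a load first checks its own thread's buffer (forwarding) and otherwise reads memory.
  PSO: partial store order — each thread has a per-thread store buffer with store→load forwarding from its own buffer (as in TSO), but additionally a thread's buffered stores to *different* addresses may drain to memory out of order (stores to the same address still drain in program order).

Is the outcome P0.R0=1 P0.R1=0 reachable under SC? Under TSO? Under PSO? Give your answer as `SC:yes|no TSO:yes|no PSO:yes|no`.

outcome vector order: (P0.R0,P0.R1)
SC: 5 outcomes — {0/0, 0/2, 1/2, 2/0, 2/2}
TSO: 5 outcomes — {0/0, 0/2, 1/2, 2/0, 2/2}
PSO: 6 outcomes — {0/0, 0/2, 1/0, 1/2, 2/0, 2/2}
target 1/0 ∈ {PSO}

SC:no TSO:no PSO:yes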